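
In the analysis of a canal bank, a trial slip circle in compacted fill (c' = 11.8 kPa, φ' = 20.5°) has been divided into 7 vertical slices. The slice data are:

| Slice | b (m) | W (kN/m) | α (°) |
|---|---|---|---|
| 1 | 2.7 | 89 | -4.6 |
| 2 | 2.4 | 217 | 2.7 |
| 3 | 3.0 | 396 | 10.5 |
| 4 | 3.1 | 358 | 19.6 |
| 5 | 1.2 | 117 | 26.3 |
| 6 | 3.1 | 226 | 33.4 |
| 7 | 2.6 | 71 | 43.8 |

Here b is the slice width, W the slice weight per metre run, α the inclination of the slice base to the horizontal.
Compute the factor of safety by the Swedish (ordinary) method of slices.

Ordinary method of slices: FS = Σ[c'·Δl_i + (W_i cosα_i)·tanφ'] / Σ W_i sinα_i, with Δl_i = b_i / cosα_i.
Slice 1: Δl = 2.7/cos(-4.6°) = 2.709 m; N'_1 = 89·cos(-4.6°) = 88.7; c'Δl = 31.96; W sinα = -7.1
Slice 2: Δl = 2.4/cos2.7° = 2.403 m; N'_2 = 217·cos2.7° = 216.8; c'Δl = 28.35; W sinα = 10.2
Slice 3: Δl = 3.0/cos10.5° = 3.051 m; N'_3 = 396·cos10.5° = 389.4; c'Δl = 36.00; W sinα = 72.2
Slice 4: Δl = 3.1/cos19.6° = 3.291 m; N'_4 = 358·cos19.6° = 337.3; c'Δl = 38.83; W sinα = 120.1
Slice 5: Δl = 1.2/cos26.3° = 1.339 m; N'_5 = 117·cos26.3° = 104.9; c'Δl = 15.79; W sinα = 51.8
Slice 6: Δl = 3.1/cos33.4° = 3.713 m; N'_6 = 226·cos33.4° = 188.7; c'Δl = 43.82; W sinα = 124.4
Slice 7: Δl = 2.6/cos43.8° = 3.602 m; N'_7 = 71·cos43.8° = 51.2; c'Δl = 42.51; W sinα = 49.1
Σc'Δl = 237.3 kN/m; ΣN' = 1376.9 kN/m; ΣW sinα = 420.7 kN/m
Resisting = 237.3 + 1376.9·tan20.5° = 237.3 + 514.8 = 752.1 kN/m
FS = 752.1 / 420.7 = 1.788

FS = 1.79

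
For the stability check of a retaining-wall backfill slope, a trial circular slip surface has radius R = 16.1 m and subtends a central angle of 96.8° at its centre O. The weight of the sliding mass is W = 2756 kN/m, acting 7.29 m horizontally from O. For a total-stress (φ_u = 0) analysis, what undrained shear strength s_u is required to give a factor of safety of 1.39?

FS = s_u·L_a·R / (W·d), so s_u = FS·W·d / (L_a·R).
Arc length L_a = R·θ = 16.1·(96.8°·π/180) = 16.1·1.6895 = 27.20 m
s_u = 1.39·2756·7.29 / (27.20·16.1) = 27926.8 / 437.93 = 63.77 kPa

s_u = 63.8 kPa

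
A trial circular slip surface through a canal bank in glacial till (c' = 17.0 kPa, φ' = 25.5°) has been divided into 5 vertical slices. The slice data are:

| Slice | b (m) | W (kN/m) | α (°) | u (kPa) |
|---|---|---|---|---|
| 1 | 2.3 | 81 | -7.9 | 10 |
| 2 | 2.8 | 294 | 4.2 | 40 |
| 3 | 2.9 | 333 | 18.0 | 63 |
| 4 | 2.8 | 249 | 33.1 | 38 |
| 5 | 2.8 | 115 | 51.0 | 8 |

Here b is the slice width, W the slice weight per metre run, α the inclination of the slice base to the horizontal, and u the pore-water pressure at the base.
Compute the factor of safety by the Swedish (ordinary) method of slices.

FS = 1.48

Ordinary method of slices: FS = Σ[c'·Δl_i + (W_i cosα_i − u_i·Δl_i)·tanφ'] / Σ W_i sinα_i, with Δl_i = b_i / cosα_i.
Slice 1: Δl = 2.3/cos(-7.9°) = 2.322 m; N'_1 = 81·cos(-7.9°) − 10·2.322 = 57.0; c'Δl = 39.47; W sinα = -11.1
Slice 2: Δl = 2.8/cos4.2° = 2.808 m; N'_2 = 294·cos4.2° − 40·2.808 = 180.9; c'Δl = 47.73; W sinα = 21.5
Slice 3: Δl = 2.9/cos18.0° = 3.049 m; N'_3 = 333·cos18.0° − 63·3.049 = 124.6; c'Δl = 51.84; W sinα = 102.9
Slice 4: Δl = 2.8/cos33.1° = 3.342 m; N'_4 = 249·cos33.1° − 38·3.342 = 81.6; c'Δl = 56.82; W sinα = 136.0
Slice 5: Δl = 2.8/cos51.0° = 4.449 m; N'_5 = 115·cos51.0° − 8·4.449 = 36.8; c'Δl = 75.64; W sinα = 89.4
Σc'Δl = 271.5 kN/m; ΣN' = 480.9 kN/m; ΣW sinα = 338.7 kN/m
Resisting = 271.5 + 480.9·tan25.5° = 271.5 + 229.4 = 500.9 kN/m
FS = 500.9 / 338.7 = 1.479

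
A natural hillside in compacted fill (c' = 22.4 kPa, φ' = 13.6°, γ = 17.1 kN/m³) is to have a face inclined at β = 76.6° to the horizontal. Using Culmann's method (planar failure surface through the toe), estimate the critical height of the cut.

Culmann's analysis gives the critical failure plane at α_cr = (β + φ')/2 = (76.6 + 13.6)/2 = 45.1°, and the critical height
H_c = (4c'/γ) · sinβ cosφ' / [1 − cos(β − φ')]
    = (4·22.4/17.1) · sin76.6°·cos13.6° / [1 − cos(63.0°)]
    = 5.240 · 0.9728·0.9720 / [1 − 0.4540]
    = 5.240 · 0.9455 / 0.5460
    = 9.07 m

H_c = 9.07 m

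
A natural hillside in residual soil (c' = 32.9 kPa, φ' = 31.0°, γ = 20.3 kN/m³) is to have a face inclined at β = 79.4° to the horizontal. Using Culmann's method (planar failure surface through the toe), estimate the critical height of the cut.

H_c = 16.25 m

Culmann's analysis gives the critical failure plane at α_cr = (β + φ')/2 = (79.4 + 31.0)/2 = 55.2°, and the critical height
H_c = (4c'/γ) · sinβ cosφ' / [1 − cos(β − φ')]
    = (4·32.9/20.3) · sin79.4°·cos31.0° / [1 − cos(48.4°)]
    = 6.483 · 0.9829·0.8572 / [1 − 0.6639]
    = 6.483 · 0.8425 / 0.3361
    = 16.25 m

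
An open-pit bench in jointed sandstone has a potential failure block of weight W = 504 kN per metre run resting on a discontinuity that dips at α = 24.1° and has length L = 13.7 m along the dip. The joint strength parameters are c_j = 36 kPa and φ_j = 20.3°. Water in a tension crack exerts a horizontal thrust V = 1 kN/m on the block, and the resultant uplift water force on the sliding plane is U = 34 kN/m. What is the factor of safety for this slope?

Resolving the block weight along and normal to the plane and applying the Mohr–Coulomb strength on the joint:
N' = W cosα − U − V sinα = 504·cos24.1° − 34 − 1·sin24.1° = 425.7 kN/m
Driving force T = W sinα + V cosα = 504·sin24.1° + 1·cos24.1° = 206.7 kN/m
Resisting force R = c_j·L + N'·tanφ_j = 36·13.7 + 425.7·tan20.3° = 493.2 + 157.5 = 650.7 kN/m
FS = R / T = 650.7 / 206.7 = 3.148

FS = 3.15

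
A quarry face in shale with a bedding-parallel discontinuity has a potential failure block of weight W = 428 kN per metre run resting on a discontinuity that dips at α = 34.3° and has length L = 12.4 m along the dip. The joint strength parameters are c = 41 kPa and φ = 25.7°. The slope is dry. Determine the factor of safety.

FS = 2.81

Resolving the block weight along and normal to the plane and applying the Mohr–Coulomb strength on the joint:
N' = W cosα = 428·cos34.3° = 353.6 kN/m
Driving force T = W sinα = 428·sin34.3° = 241.2 kN/m
Resisting force R = c·L + N'·tanφ = 41·12.4 + 353.6·tan25.7° = 508.4 + 170.2 = 678.6 kN/m
FS = R / T = 678.6 / 241.2 = 2.813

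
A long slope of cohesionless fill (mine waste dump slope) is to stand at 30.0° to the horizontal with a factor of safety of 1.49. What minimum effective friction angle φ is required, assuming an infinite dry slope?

φ = 40.7°

FS = tanφ/tanβ ⇒ tanφ = FS · tanβ = 1.49 · tan30.0° = 0.8603
φ = arctan(0.8603) = 40.70°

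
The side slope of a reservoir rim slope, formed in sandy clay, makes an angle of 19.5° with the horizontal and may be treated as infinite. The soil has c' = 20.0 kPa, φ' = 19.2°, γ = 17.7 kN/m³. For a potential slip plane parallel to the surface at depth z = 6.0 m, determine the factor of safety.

FS = 1.58

For an infinite slope with a slip plane parallel to the surface (no pore pressure): FS = [c' + γz cos²β tanφ'] / [γz sinβ cosβ].
γz = 17.7·6.0 = 106.20 kN/m²
Numerator = 20.0 + 106.20·cos²19.5°·tan19.2° = 20.0 + 106.20·0.8886·0.3482 = 52.862 kPa
Denominator = 106.20·sin19.5°·cos19.5° = 106.20·0.3338·0.9426 = 33.417 kPa
FS = 52.862 / 33.417 = 1.582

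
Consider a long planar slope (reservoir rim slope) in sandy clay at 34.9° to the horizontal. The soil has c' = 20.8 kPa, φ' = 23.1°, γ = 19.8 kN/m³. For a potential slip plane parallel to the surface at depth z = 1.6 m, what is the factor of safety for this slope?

For an infinite slope with a slip plane parallel to the surface (no pore pressure): FS = [c' + γz cos²β tanφ'] / [γz sinβ cosβ].
γz = 19.8·1.6 = 31.68 kN/m²
Numerator = 20.8 + 31.68·cos²34.9°·tan23.1° = 20.8 + 31.68·0.6726·0.4265 = 29.889 kPa
Denominator = 31.68·sin34.9°·cos34.9° = 31.68·0.5721·0.8202 = 14.866 kPa
FS = 29.889 / 14.866 = 2.011

FS = 2.01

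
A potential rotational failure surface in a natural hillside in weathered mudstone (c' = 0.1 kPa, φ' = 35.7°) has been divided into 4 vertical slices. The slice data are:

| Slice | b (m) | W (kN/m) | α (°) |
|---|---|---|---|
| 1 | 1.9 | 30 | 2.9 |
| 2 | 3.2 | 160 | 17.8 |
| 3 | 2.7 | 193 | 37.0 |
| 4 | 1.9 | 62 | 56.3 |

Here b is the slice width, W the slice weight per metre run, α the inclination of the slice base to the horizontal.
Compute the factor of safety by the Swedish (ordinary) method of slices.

FS = 1.23

Ordinary method of slices: FS = Σ[c'·Δl_i + (W_i cosα_i)·tanφ'] / Σ W_i sinα_i, with Δl_i = b_i / cosα_i.
Slice 1: Δl = 1.9/cos2.9° = 1.902 m; N'_1 = 30·cos2.9° = 30.0; c'Δl = 0.19; W sinα = 1.5
Slice 2: Δl = 3.2/cos17.8° = 3.361 m; N'_2 = 160·cos17.8° = 152.3; c'Δl = 0.34; W sinα = 48.9
Slice 3: Δl = 2.7/cos37.0° = 3.381 m; N'_3 = 193·cos37.0° = 154.1; c'Δl = 0.34; W sinα = 116.2
Slice 4: Δl = 1.9/cos56.3° = 3.424 m; N'_4 = 62·cos56.3° = 34.4; c'Δl = 0.34; W sinα = 51.6
Σc'Δl = 1.2 kN/m; ΣN' = 370.8 kN/m; ΣW sinα = 218.2 kN/m
Resisting = 1.2 + 370.8·tan35.7° = 1.2 + 266.5 = 267.7 kN/m
FS = 267.7 / 218.2 = 1.227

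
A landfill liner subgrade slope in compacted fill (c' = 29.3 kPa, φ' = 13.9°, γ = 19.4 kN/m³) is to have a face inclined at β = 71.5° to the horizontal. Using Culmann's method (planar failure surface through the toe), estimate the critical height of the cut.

H_c = 11.98 m

Culmann's analysis gives the critical failure plane at α_cr = (β + φ')/2 = (71.5 + 13.9)/2 = 42.7°, and the critical height
H_c = (4c'/γ) · sinβ cosφ' / [1 − cos(β − φ')]
    = (4·29.3/19.4) · sin71.5°·cos13.9° / [1 − cos(57.6°)]
    = 6.041 · 0.9483·0.9707 / [1 − 0.5358]
    = 6.041 · 0.9206 / 0.4642
    = 11.98 m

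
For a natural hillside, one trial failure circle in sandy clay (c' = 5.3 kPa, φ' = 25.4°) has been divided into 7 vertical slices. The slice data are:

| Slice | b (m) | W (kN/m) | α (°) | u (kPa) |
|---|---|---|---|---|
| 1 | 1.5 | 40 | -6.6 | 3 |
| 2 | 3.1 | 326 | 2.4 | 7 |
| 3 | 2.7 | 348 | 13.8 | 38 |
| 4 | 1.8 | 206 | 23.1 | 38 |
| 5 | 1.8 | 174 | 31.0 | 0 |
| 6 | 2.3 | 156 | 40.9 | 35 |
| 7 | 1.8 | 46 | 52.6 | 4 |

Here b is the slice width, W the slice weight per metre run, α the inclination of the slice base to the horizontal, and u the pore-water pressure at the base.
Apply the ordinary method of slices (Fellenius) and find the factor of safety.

Ordinary method of slices: FS = Σ[c'·Δl_i + (W_i cosα_i − u_i·Δl_i)·tanφ'] / Σ W_i sinα_i, with Δl_i = b_i / cosα_i.
Slice 1: Δl = 1.5/cos(-6.6°) = 1.510 m; N'_1 = 40·cos(-6.6°) − 3·1.510 = 35.2; c'Δl = 8.00; W sinα = -4.6
Slice 2: Δl = 3.1/cos2.4° = 3.103 m; N'_2 = 326·cos2.4° − 7·3.103 = 304.0; c'Δl = 16.44; W sinα = 13.7
Slice 3: Δl = 2.7/cos13.8° = 2.780 m; N'_3 = 348·cos13.8° − 38·2.780 = 232.3; c'Δl = 14.74; W sinα = 83.0
Slice 4: Δl = 1.8/cos23.1° = 1.957 m; N'_4 = 206·cos23.1° − 38·1.957 = 115.1; c'Δl = 10.37; W sinα = 80.8
Slice 5: Δl = 1.8/cos31.0° = 2.100 m; N'_5 = 174·cos31.0° − 0·2.100 = 149.1; c'Δl = 11.13; W sinα = 89.6
Slice 6: Δl = 2.3/cos40.9° = 3.043 m; N'_6 = 156·cos40.9° − 35·3.043 = 11.4; c'Δl = 16.13; W sinα = 102.1
Slice 7: Δl = 1.8/cos52.6° = 2.964 m; N'_7 = 46·cos52.6° − 4·2.964 = 16.1; c'Δl = 15.71; W sinα = 36.5
Σc'Δl = 92.5 kN/m; ΣN' = 863.3 kN/m; ΣW sinα = 401.2 kN/m
Resisting = 92.5 + 863.3·tan25.4° = 92.5 + 409.9 = 502.4 kN/m
FS = 502.4 / 401.2 = 1.252

FS = 1.25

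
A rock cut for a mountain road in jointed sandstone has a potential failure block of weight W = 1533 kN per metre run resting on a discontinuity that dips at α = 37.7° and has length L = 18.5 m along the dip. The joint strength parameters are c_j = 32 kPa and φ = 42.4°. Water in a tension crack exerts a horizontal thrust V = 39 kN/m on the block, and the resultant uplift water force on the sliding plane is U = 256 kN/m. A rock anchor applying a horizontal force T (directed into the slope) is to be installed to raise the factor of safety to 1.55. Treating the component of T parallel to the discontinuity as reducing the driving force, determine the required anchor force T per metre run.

Resolving forces along and normal to the sliding plane, with the horizontal anchor force T adding T·sinα to the effective normal force and T·cosα acting up the plane against the driving force:
FS = [c_jL + (W cosα − U − V sinα + T sinα) tanφ] / [W sinα + V cosα − T cosα]
Without the anchor: N' = 933.1 kN/m, driving T_d = 968.3 kN/m, resisting R = 32·18.5 + 933.1·tan42.4° = 1444.0 kN/m, FS = 1.49.
Setting FS = 1.55 and solving for T:
1.55·(968.3 − T cos37.7°) = 1444.0 + T sin37.7°·tan42.4°
T·(sin37.7°·tan42.4° + 1.55·cos37.7°) = 1.55·968.3 − 1444.0
T·(0.6115·0.9131 + 1.55·0.7912) = 1500.9 − 1444.0 = 56.9
T·1.7848 = 56.9
T = 31.9 kN/m

T = 32 kN/m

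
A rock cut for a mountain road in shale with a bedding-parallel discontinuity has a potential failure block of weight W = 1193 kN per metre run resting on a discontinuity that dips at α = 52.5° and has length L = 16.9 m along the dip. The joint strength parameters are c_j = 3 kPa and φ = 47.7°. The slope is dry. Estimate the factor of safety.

Resolving the block weight along and normal to the plane and applying the Mohr–Coulomb strength on the joint:
N' = W cosα = 1193·cos52.5° = 726.3 kN/m
Driving force T = W sinα = 1193·sin52.5° = 946.5 kN/m
Resisting force R = c_j·L + N'·tanφ = 3·16.9 + 726.3·tan47.7° = 50.7 + 798.1 = 848.8 kN/m
FS = R / T = 848.8 / 946.5 = 0.897

FS = 0.90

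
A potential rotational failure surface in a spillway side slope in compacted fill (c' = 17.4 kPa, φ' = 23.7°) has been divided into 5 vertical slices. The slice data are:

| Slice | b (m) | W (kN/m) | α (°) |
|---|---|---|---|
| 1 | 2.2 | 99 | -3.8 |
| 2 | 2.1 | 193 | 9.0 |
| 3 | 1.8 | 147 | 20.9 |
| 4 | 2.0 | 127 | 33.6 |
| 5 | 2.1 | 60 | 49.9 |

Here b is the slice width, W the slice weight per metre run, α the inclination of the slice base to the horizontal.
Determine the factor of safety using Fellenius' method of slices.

FS = 2.38

Ordinary method of slices: FS = Σ[c'·Δl_i + (W_i cosα_i)·tanφ'] / Σ W_i sinα_i, with Δl_i = b_i / cosα_i.
Slice 1: Δl = 2.2/cos(-3.8°) = 2.205 m; N'_1 = 99·cos(-3.8°) = 98.8; c'Δl = 38.36; W sinα = -6.6
Slice 2: Δl = 2.1/cos9.0° = 2.126 m; N'_2 = 193·cos9.0° = 190.6; c'Δl = 37.00; W sinα = 30.2
Slice 3: Δl = 1.8/cos20.9° = 1.927 m; N'_3 = 147·cos20.9° = 137.3; c'Δl = 33.53; W sinα = 52.4
Slice 4: Δl = 2.0/cos33.6° = 2.401 m; N'_4 = 127·cos33.6° = 105.8; c'Δl = 41.78; W sinα = 70.3
Slice 5: Δl = 2.1/cos49.9° = 3.260 m; N'_5 = 60·cos49.9° = 38.6; c'Δl = 56.73; W sinα = 45.9
Σc'Δl = 207.4 kN/m; ΣN' = 571.2 kN/m; ΣW sinα = 192.2 kN/m
Resisting = 207.4 + 571.2·tan23.7° = 207.4 + 250.7 = 458.1 kN/m
FS = 458.1 / 192.2 = 2.383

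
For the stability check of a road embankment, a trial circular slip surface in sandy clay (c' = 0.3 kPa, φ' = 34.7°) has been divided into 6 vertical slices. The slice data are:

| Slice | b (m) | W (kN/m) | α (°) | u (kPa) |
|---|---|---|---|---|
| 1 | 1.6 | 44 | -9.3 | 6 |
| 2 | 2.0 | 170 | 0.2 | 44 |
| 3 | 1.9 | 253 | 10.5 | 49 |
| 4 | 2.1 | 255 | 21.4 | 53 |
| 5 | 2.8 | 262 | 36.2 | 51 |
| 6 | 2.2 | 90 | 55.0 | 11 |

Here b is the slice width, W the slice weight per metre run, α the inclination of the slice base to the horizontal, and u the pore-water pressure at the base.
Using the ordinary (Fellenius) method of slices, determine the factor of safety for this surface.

Ordinary method of slices: FS = Σ[c'·Δl_i + (W_i cosα_i − u_i·Δl_i)·tanφ'] / Σ W_i sinα_i, with Δl_i = b_i / cosα_i.
Slice 1: Δl = 1.6/cos(-9.3°) = 1.621 m; N'_1 = 44·cos(-9.3°) − 6·1.621 = 33.7; c'Δl = 0.49; W sinα = -7.1
Slice 2: Δl = 2.0/cos0.2° = 2.000 m; N'_2 = 170·cos0.2° − 44·2.000 = 82.0; c'Δl = 0.60; W sinα = 0.6
Slice 3: Δl = 1.9/cos10.5° = 1.932 m; N'_3 = 253·cos10.5° − 49·1.932 = 154.1; c'Δl = 0.58; W sinα = 46.1
Slice 4: Δl = 2.1/cos21.4° = 2.256 m; N'_4 = 255·cos21.4° − 53·2.256 = 117.9; c'Δl = 0.68; W sinα = 93.0
Slice 5: Δl = 2.8/cos36.2° = 3.470 m; N'_5 = 262·cos36.2° − 51·3.470 = 34.5; c'Δl = 1.04; W sinα = 154.7
Slice 6: Δl = 2.2/cos55.0° = 3.836 m; N'_6 = 90·cos55.0° − 11·3.836 = 9.4; c'Δl = 1.15; W sinα = 73.7
Σc'Δl = 4.5 kN/m; ΣN' = 431.5 kN/m; ΣW sinα = 361.1 kN/m
Resisting = 4.5 + 431.5·tan34.7° = 4.5 + 298.8 = 303.3 kN/m
FS = 303.3 / 361.1 = 0.840

FS = 0.84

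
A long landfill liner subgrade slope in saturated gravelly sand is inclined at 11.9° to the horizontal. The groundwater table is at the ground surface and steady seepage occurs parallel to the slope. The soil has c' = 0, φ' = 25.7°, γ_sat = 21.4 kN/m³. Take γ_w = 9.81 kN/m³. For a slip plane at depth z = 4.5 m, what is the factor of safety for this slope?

With seepage parallel to the slope and the water table at the surface, the effective normal stress on the slip plane uses the buoyant unit weight γ' = γ_sat − γ_w while the driving shear stress uses γ_sat:
FS = [c' + γ' z cos²β tanφ'] / [γ_sat z sinβ cosβ]
(For c' = 0 this reduces to FS = (γ'/γ_sat)·tanφ'/tanβ.)
γ' = 21.4 − 9.81 = 11.59 kN/m³
Numerator = 0.0 + 11.59·4.5·cos²11.9°·tan25.7° = 0.0 + 11.59·4.5·0.9575·0.4813 = 24.033 kPa
Denominator = 21.4·4.5·sin11.9°·cos11.9° = 21.4·4.5·0.2062·0.9785 = 19.431 kPa
FS = 24.033 / 19.431 = 1.237

FS = 1.24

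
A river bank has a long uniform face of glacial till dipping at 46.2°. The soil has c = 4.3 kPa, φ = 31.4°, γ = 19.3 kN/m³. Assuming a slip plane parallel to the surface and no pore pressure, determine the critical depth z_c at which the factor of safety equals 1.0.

Setting FS = 1.00 in FS = [c + γz cos²β tanφ] / [γz sinβ cosβ] and solving for z:
z = c / [γ cosβ (FS·sinβ − cosβ·tanφ)]
  = 4.3 / [19.3·cos46.2°·(1.00·sin46.2° − cos46.2°·tan31.4°)]
  = 4.3 / [19.3·0.6921·(1.00·0.7218 − 0.6921·0.6104)]
  = 4.3 / 3.9978 = 1.076 m

z_c = 1.08 m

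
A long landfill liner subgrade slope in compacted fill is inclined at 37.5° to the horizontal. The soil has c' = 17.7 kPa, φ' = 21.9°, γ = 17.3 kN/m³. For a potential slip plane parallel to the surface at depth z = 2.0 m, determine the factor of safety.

For an infinite slope with a slip plane parallel to the surface (no pore pressure): FS = [c' + γz cos²β tanφ'] / [γz sinβ cosβ].
γz = 17.3·2.0 = 34.60 kN/m²
Numerator = 17.7 + 34.60·cos²37.5°·tan21.9° = 17.7 + 34.60·0.6294·0.4020 = 26.455 kPa
Denominator = 34.60·sin37.5°·cos37.5° = 34.60·0.6088·0.7934 = 16.711 kPa
FS = 26.455 / 16.711 = 1.583

FS = 1.58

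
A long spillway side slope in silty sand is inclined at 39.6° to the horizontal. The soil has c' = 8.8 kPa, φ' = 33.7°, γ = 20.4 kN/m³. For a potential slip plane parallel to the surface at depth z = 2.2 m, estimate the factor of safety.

FS = 1.21

For an infinite slope with a slip plane parallel to the surface (no pore pressure): FS = [c' + γz cos²β tanφ'] / [γz sinβ cosβ].
γz = 20.4·2.2 = 44.88 kN/m²
Numerator = 8.8 + 44.88·cos²39.6°·tan33.7° = 8.8 + 44.88·0.5937·0.6669 = 26.570 kPa
Denominator = 44.88·sin39.6°·cos39.6° = 44.88·0.6374·0.7705 = 22.043 kPa
FS = 26.570 / 22.043 = 1.205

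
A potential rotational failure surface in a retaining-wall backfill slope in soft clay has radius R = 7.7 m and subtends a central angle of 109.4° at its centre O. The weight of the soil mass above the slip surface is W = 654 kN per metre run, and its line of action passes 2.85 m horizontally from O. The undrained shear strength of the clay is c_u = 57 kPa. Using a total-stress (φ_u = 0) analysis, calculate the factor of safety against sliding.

Taking moments about the centre O, the resisting moment is provided by the undrained shear strength acting along the arc:
Arc length L_a = R·θ = 7.7·(109.4°·π/180) = 7.7·1.9094 = 14.70 m
M_R = c_u·L_a·R = 57·14.70·7.7 = 6452.8 kN·m/m
M_D = W·d = 654·2.85 = 1863.9 kN·m/m
FS = M_R / M_D = 6452.8 / 1863.9 = 3.462

FS = 3.46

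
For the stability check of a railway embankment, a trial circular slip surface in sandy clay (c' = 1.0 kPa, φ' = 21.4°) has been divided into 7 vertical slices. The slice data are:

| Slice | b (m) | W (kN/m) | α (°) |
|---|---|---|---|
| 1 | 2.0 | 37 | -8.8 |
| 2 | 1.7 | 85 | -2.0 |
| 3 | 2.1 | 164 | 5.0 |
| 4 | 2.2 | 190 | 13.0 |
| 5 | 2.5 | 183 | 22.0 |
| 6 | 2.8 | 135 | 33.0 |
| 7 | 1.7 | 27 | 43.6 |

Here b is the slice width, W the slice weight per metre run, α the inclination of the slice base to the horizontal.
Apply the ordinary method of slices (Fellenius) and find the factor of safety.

Ordinary method of slices: FS = Σ[c'·Δl_i + (W_i cosα_i)·tanφ'] / Σ W_i sinα_i, with Δl_i = b_i / cosα_i.
Slice 1: Δl = 2.0/cos(-8.8°) = 2.024 m; N'_1 = 37·cos(-8.8°) = 36.6; c'Δl = 2.02; W sinα = -5.7
Slice 2: Δl = 1.7/cos(-2.0°) = 1.701 m; N'_2 = 85·cos(-2.0°) = 84.9; c'Δl = 1.70; W sinα = -3.0
Slice 3: Δl = 2.1/cos5.0° = 2.108 m; N'_3 = 164·cos5.0° = 163.4; c'Δl = 2.11; W sinα = 14.3
Slice 4: Δl = 2.2/cos13.0° = 2.258 m; N'_4 = 190·cos13.0° = 185.1; c'Δl = 2.26; W sinα = 42.7
Slice 5: Δl = 2.5/cos22.0° = 2.696 m; N'_5 = 183·cos22.0° = 169.7; c'Δl = 2.70; W sinα = 68.6
Slice 6: Δl = 2.8/cos33.0° = 3.339 m; N'_6 = 135·cos33.0° = 113.2; c'Δl = 3.34; W sinα = 73.5
Slice 7: Δl = 1.7/cos43.6° = 2.348 m; N'_7 = 27·cos43.6° = 19.6; c'Δl = 2.35; W sinα = 18.6
Σc'Δl = 16.5 kN/m; ΣN' = 772.5 kN/m; ΣW sinα = 209.1 kN/m
Resisting = 16.5 + 772.5·tan21.4° = 16.5 + 302.7 = 319.2 kN/m
FS = 319.2 / 209.1 = 1.526

FS = 1.53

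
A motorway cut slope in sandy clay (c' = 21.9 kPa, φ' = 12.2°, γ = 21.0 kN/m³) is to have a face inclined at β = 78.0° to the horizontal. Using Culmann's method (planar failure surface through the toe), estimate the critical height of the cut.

H_c = 6.76 m

Culmann's analysis gives the critical failure plane at α_cr = (β + φ')/2 = (78.0 + 12.2)/2 = 45.1°, and the critical height
H_c = (4c'/γ) · sinβ cosφ' / [1 − cos(β − φ')]
    = (4·21.9/21.0) · sin78.0°·cos12.2° / [1 − cos(65.8°)]
    = 4.171 · 0.9781·0.9774 / [1 − 0.4099]
    = 4.171 · 0.9561 / 0.5901
    = 6.76 m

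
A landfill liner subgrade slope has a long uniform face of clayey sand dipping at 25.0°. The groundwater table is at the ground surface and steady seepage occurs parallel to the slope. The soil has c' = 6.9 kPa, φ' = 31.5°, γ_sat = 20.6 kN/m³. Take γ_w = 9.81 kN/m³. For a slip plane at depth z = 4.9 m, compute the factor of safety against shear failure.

With seepage parallel to the slope and the water table at the surface, the effective normal stress on the slip plane uses the buoyant unit weight γ' = γ_sat − γ_w while the driving shear stress uses γ_sat:
FS = [c' + γ' z cos²β tanφ'] / [γ_sat z sinβ cosβ]
γ' = 20.6 − 9.81 = 10.79 kN/m³
Numerator = 6.9 + 10.79·4.9·cos²25.0°·tan31.5° = 6.9 + 10.79·4.9·0.8214·0.6128 = 33.513 kPa
Denominator = 20.6·4.9·sin25.0°·cos25.0° = 20.6·4.9·0.4226·0.9063 = 38.662 kPa
FS = 33.513 / 38.662 = 0.867

FS = 0.87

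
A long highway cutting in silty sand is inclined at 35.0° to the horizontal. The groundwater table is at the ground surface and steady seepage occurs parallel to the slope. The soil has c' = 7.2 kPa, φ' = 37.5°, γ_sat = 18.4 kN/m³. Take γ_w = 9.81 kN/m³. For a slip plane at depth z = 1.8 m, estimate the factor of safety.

With seepage parallel to the slope and the water table at the surface, the effective normal stress on the slip plane uses the buoyant unit weight γ' = γ_sat − γ_w while the driving shear stress uses γ_sat:
FS = [c' + γ' z cos²β tanφ'] / [γ_sat z sinβ cosβ]
γ' = 18.4 − 9.81 = 8.59 kN/m³
Numerator = 7.2 + 8.59·1.8·cos²35.0°·tan37.5° = 7.2 + 8.59·1.8·0.6710·0.7673 = 15.161 kPa
Denominator = 18.4·1.8·sin35.0°·cos35.0° = 18.4·1.8·0.5736·0.8192 = 15.561 kPa
FS = 15.161 / 15.561 = 0.974

FS = 0.97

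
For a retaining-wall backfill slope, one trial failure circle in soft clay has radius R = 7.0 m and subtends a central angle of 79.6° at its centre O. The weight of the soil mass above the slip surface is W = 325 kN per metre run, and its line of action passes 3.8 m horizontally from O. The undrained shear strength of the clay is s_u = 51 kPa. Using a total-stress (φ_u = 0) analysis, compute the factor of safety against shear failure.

Taking moments about the centre O, the resisting moment is provided by the undrained shear strength acting along the arc:
Arc length L_a = R·θ = 7.0·(79.6°·π/180) = 7.0·1.3893 = 9.72 m
M_R = s_u·L_a·R = 51·9.72·7.0 = 3471.8 kN·m/m
M_D = W·d = 325·3.8 = 1235.0 kN·m/m
FS = M_R / M_D = 3471.8 / 1235.0 = 2.811

FS = 2.81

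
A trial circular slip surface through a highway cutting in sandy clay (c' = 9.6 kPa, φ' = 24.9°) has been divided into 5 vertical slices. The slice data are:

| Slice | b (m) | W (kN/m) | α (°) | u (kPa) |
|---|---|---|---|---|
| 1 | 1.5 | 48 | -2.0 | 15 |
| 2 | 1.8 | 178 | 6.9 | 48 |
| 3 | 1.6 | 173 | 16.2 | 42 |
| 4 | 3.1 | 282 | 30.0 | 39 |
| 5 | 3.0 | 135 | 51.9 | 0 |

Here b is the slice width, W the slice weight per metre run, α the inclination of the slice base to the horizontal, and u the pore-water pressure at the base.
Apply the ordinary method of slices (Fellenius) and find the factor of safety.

FS = 1.00

Ordinary method of slices: FS = Σ[c'·Δl_i + (W_i cosα_i − u_i·Δl_i)·tanφ'] / Σ W_i sinα_i, with Δl_i = b_i / cosα_i.
Slice 1: Δl = 1.5/cos(-2.0°) = 1.501 m; N'_1 = 48·cos(-2.0°) − 15·1.501 = 25.5; c'Δl = 14.41; W sinα = -1.7
Slice 2: Δl = 1.8/cos6.9° = 1.813 m; N'_2 = 178·cos6.9° − 48·1.813 = 89.7; c'Δl = 17.41; W sinα = 21.4
Slice 3: Δl = 1.6/cos16.2° = 1.666 m; N'_3 = 173·cos16.2° − 42·1.666 = 96.2; c'Δl = 16.00; W sinα = 48.3
Slice 4: Δl = 3.1/cos30.0° = 3.580 m; N'_4 = 282·cos30.0° − 39·3.580 = 104.6; c'Δl = 34.36; W sinα = 141.0
Slice 5: Δl = 3.0/cos51.9° = 4.862 m; N'_5 = 135·cos51.9° − 0·4.862 = 83.3; c'Δl = 46.67; W sinα = 106.2
Σc'Δl = 128.8 kN/m; ΣN' = 399.2 kN/m; ΣW sinα = 315.2 kN/m
Resisting = 128.8 + 399.2·tan24.9° = 128.8 + 185.3 = 314.2 kN/m
FS = 314.2 / 315.2 = 0.997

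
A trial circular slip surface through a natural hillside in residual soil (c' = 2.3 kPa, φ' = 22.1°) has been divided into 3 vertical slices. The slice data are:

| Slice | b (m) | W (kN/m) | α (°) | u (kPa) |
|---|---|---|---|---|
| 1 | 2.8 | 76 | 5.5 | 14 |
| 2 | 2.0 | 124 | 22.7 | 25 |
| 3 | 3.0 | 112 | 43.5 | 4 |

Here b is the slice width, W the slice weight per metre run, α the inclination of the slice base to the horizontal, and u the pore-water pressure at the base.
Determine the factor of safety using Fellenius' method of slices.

Ordinary method of slices: FS = Σ[c'·Δl_i + (W_i cosα_i − u_i·Δl_i)·tanφ'] / Σ W_i sinα_i, with Δl_i = b_i / cosα_i.
Slice 1: Δl = 2.8/cos5.5° = 2.813 m; N'_1 = 76·cos5.5° − 14·2.813 = 36.3; c'Δl = 6.47; W sinα = 7.3
Slice 2: Δl = 2.0/cos22.7° = 2.168 m; N'_2 = 124·cos22.7° − 25·2.168 = 60.2; c'Δl = 4.99; W sinα = 47.9
Slice 3: Δl = 3.0/cos43.5° = 4.136 m; N'_3 = 112·cos43.5° − 4·4.136 = 64.7; c'Δl = 9.51; W sinα = 77.1
Σc'Δl = 21.0 kN/m; ΣN' = 161.2 kN/m; ΣW sinα = 132.2 kN/m
Resisting = 21.0 + 161.2·tan22.1° = 21.0 + 65.4 = 86.4 kN/m
FS = 86.4 / 132.2 = 0.653

FS = 0.65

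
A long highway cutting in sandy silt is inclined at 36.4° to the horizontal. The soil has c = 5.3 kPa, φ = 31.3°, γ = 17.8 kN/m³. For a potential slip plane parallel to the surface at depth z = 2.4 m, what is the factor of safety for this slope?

FS = 1.08

For an infinite slope with a slip plane parallel to the surface (no pore pressure): FS = [c + γz cos²β tanφ] / [γz sinβ cosβ].
γz = 17.8·2.4 = 42.72 kN/m²
Numerator = 5.3 + 42.72·cos²36.4°·tan31.3° = 5.3 + 42.72·0.6479·0.6080 = 22.127 kPa
Denominator = 42.72·sin36.4°·cos36.4° = 42.72·0.5934·0.8049 = 20.405 kPa
FS = 22.127 / 20.405 = 1.084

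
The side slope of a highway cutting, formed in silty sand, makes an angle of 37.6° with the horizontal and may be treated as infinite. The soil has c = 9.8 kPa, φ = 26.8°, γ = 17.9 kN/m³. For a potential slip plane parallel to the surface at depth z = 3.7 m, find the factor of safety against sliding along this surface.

For an infinite slope with a slip plane parallel to the surface (no pore pressure): FS = [c + γz cos²β tanφ] / [γz sinβ cosβ].
γz = 17.9·3.7 = 66.23 kN/m²
Numerator = 9.8 + 66.23·cos²37.6°·tan26.8° = 9.8 + 66.23·0.6277·0.5051 = 30.801 kPa
Denominator = 66.23·sin37.6°·cos37.6° = 66.23·0.6101·0.7923 = 32.016 kPa
FS = 30.801 / 32.016 = 0.962

FS = 0.96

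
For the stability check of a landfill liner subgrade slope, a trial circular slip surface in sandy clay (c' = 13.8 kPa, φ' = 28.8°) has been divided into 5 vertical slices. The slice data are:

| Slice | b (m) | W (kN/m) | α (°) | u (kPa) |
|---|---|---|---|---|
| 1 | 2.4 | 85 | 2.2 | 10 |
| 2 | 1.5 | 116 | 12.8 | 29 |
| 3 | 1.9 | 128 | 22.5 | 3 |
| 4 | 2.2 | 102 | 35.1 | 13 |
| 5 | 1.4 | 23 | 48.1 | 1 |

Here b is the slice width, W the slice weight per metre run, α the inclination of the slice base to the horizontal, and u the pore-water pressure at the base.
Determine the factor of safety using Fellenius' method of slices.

FS = 2.05

Ordinary method of slices: FS = Σ[c'·Δl_i + (W_i cosα_i − u_i·Δl_i)·tanφ'] / Σ W_i sinα_i, with Δl_i = b_i / cosα_i.
Slice 1: Δl = 2.4/cos2.2° = 2.402 m; N'_1 = 85·cos2.2° − 10·2.402 = 60.9; c'Δl = 33.14; W sinα = 3.3
Slice 2: Δl = 1.5/cos12.8° = 1.538 m; N'_2 = 116·cos12.8° − 29·1.538 = 68.5; c'Δl = 21.23; W sinα = 25.7
Slice 3: Δl = 1.9/cos22.5° = 2.057 m; N'_3 = 128·cos22.5° − 3·2.057 = 112.1; c'Δl = 28.38; W sinα = 49.0
Slice 4: Δl = 2.2/cos35.1° = 2.689 m; N'_4 = 102·cos35.1° − 13·2.689 = 48.5; c'Δl = 37.11; W sinα = 58.7
Slice 5: Δl = 1.4/cos48.1° = 2.096 m; N'_5 = 23·cos48.1° − 1·2.096 = 13.3; c'Δl = 28.93; W sinα = 17.1
Σc'Δl = 148.8 kN/m; ΣN' = 303.3 kN/m; ΣW sinα = 153.7 kN/m
Resisting = 148.8 + 303.3·tan28.8° = 148.8 + 166.7 = 315.5 kN/m
FS = 315.5 / 153.7 = 2.053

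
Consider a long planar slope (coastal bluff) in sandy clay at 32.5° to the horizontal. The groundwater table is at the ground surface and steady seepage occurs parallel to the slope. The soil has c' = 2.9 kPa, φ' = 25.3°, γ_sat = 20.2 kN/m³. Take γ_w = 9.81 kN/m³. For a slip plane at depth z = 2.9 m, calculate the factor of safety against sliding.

With seepage parallel to the slope and the water table at the surface, the effective normal stress on the slip plane uses the buoyant unit weight γ' = γ_sat − γ_w while the driving shear stress uses γ_sat:
FS = [c' + γ' z cos²β tanφ'] / [γ_sat z sinβ cosβ]
γ' = 20.2 − 9.81 = 10.39 kN/m³
Numerator = 2.9 + 10.39·2.9·cos²32.5°·tan25.3° = 2.9 + 10.39·2.9·0.7113·0.4727 = 13.031 kPa
Denominator = 20.2·2.9·sin32.5°·cos32.5° = 20.2·2.9·0.5373·0.8434 = 26.546 kPa
FS = 13.031 / 26.546 = 0.491

FS = 0.49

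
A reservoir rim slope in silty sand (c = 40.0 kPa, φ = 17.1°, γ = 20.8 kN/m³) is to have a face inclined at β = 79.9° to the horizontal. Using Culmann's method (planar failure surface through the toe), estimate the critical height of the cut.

H_c = 13.33 m

Culmann's analysis gives the critical failure plane at α_cr = (β + φ)/2 = (79.9 + 17.1)/2 = 48.5°, and the critical height
H_c = (4c/γ) · sinβ cosφ / [1 − cos(β − φ)]
    = (4·40.0/20.8) · sin79.9°·cos17.1° / [1 − cos(62.8°)]
    = 7.692 · 0.9845·0.9558 / [1 − 0.4571]
    = 7.692 · 0.9410 / 0.5429
    = 13.33 m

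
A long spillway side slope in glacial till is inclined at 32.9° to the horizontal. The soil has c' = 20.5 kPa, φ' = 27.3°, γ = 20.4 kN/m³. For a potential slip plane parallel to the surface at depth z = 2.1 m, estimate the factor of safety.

FS = 1.85

For an infinite slope with a slip plane parallel to the surface (no pore pressure): FS = [c' + γz cos²β tanφ'] / [γz sinβ cosβ].
γz = 20.4·2.1 = 42.84 kN/m²
Numerator = 20.5 + 42.84·cos²32.9°·tan27.3° = 20.5 + 42.84·0.7050·0.5161 = 36.088 kPa
Denominator = 42.84·sin32.9°·cos32.9° = 42.84·0.5432·0.8396 = 19.538 kPa
FS = 36.088 / 19.538 = 1.847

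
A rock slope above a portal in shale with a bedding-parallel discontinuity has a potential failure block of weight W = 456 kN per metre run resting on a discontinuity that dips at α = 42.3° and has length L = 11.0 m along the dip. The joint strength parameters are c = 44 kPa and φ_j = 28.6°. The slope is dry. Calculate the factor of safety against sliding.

Resolving the block weight along and normal to the plane and applying the Mohr–Coulomb strength on the joint:
N' = W cosα = 456·cos42.3° = 337.3 kN/m
Driving force T = W sinα = 456·sin42.3° = 306.9 kN/m
Resisting force R = c·L + N'·tanφ_j = 44·11.0 + 337.3·tan28.6° = 484.0 + 183.9 = 667.9 kN/m
FS = R / T = 667.9 / 306.9 = 2.176

FS = 2.18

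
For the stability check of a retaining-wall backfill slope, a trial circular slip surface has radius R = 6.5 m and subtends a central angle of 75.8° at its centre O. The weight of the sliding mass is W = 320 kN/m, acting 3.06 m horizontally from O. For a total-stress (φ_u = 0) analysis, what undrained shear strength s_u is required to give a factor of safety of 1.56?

s_u = 27.3 kPa

FS = s_u·L_a·R / (W·d), so s_u = FS·W·d / (L_a·R).
Arc length L_a = R·θ = 6.5·(75.8°·π/180) = 6.5·1.3230 = 8.60 m
s_u = 1.56·320·3.06 / (8.60·6.5) = 1527.6 / 55.90 = 27.33 kPa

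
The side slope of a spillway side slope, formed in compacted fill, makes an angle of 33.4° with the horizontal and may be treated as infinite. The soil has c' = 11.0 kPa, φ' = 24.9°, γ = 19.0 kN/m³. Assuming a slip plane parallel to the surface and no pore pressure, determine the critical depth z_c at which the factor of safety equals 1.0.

z_c = 4.26 m

Setting FS = 1.00 in FS = [c' + γz cos²β tanφ'] / [γz sinβ cosβ] and solving for z:
z = c' / [γ cosβ (FS·sinβ − cosβ·tanφ')]
  = 11.0 / [19.0·cos33.4°·(1.00·sin33.4° − cos33.4°·tan24.9°)]
  = 11.0 / [19.0·0.8348·(1.00·0.5505 − 0.8348·0.4642)]
  = 11.0 / 2.5848 = 4.256 m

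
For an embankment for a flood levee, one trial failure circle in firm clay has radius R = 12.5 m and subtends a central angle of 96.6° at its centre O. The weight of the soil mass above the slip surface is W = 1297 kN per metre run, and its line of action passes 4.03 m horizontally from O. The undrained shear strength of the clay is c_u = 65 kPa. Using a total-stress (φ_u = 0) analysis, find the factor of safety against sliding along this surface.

Taking moments about the centre O, the resisting moment is provided by the undrained shear strength acting along the arc:
Arc length L_a = R·θ = 12.5·(96.6°·π/180) = 12.5·1.6860 = 21.07 m
M_R = c_u·L_a·R = 65·21.07·12.5 = 17123.3 kN·m/m
M_D = W·d = 1297·4.03 = 5226.9 kN·m/m
FS = M_R / M_D = 17123.3 / 5226.9 = 3.276

FS = 3.28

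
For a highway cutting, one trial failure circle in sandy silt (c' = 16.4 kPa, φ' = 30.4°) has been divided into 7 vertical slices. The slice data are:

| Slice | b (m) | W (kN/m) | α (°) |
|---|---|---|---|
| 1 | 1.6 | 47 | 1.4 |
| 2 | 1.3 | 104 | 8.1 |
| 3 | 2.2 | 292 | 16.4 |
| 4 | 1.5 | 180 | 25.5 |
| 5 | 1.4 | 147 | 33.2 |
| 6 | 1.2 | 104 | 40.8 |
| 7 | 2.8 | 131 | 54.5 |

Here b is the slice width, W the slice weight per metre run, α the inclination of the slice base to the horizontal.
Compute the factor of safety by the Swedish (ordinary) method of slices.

Ordinary method of slices: FS = Σ[c'·Δl_i + (W_i cosα_i)·tanφ'] / Σ W_i sinα_i, with Δl_i = b_i / cosα_i.
Slice 1: Δl = 1.6/cos1.4° = 1.600 m; N'_1 = 47·cos1.4° = 47.0; c'Δl = 26.25; W sinα = 1.1
Slice 2: Δl = 1.3/cos8.1° = 1.313 m; N'_2 = 104·cos8.1° = 103.0; c'Δl = 21.53; W sinα = 14.7
Slice 3: Δl = 2.2/cos16.4° = 2.293 m; N'_3 = 292·cos16.4° = 280.1; c'Δl = 37.61; W sinα = 82.4
Slice 4: Δl = 1.5/cos25.5° = 1.662 m; N'_4 = 180·cos25.5° = 162.5; c'Δl = 27.26; W sinα = 77.5
Slice 5: Δl = 1.4/cos33.2° = 1.673 m; N'_5 = 147·cos33.2° = 123.0; c'Δl = 27.44; W sinα = 80.5
Slice 6: Δl = 1.2/cos40.8° = 1.585 m; N'_6 = 104·cos40.8° = 78.7; c'Δl = 26.00; W sinα = 68.0
Slice 7: Δl = 2.8/cos54.5° = 4.822 m; N'_7 = 131·cos54.5° = 76.1; c'Δl = 79.08; W sinα = 106.6
Σc'Δl = 245.2 kN/m; ΣN' = 870.3 kN/m; ΣW sinα = 430.8 kN/m
Resisting = 245.2 + 870.3·tan30.4° = 245.2 + 510.6 = 755.8 kN/m
FS = 755.8 / 430.8 = 1.754

FS = 1.75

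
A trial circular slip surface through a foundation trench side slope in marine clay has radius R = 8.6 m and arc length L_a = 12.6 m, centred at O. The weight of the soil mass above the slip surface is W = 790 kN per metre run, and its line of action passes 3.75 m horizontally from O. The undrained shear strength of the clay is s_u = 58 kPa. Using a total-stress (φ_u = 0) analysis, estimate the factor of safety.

Taking moments about the centre O, the resisting moment is provided by the undrained shear strength acting along the arc:
M_R = s_u·L_a·R = 58·12.60·8.6 = 6284.9 kN·m/m
M_D = W·d = 790·3.75 = 2962.5 kN·m/m
FS = M_R / M_D = 6284.9 / 2962.5 = 2.121

FS = 2.12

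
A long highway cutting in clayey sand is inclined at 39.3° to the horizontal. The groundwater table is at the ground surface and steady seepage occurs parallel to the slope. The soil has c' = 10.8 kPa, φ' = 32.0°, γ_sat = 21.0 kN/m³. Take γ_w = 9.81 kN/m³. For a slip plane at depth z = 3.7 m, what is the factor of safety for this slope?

With seepage parallel to the slope and the water table at the surface, the effective normal stress on the slip plane uses the buoyant unit weight γ' = γ_sat − γ_w while the driving shear stress uses γ_sat:
FS = [c' + γ' z cos²β tanφ'] / [γ_sat z sinβ cosβ]
γ' = 21.0 − 9.81 = 11.19 kN/m³
Numerator = 10.8 + 11.19·3.7·cos²39.3°·tan32.0° = 10.8 + 11.19·3.7·0.5988·0.6249 = 26.293 kPa
Denominator = 21.0·3.7·sin39.3°·cos39.3° = 21.0·3.7·0.6334·0.7738 = 38.084 kPa
FS = 26.293 / 38.084 = 0.690

FS = 0.69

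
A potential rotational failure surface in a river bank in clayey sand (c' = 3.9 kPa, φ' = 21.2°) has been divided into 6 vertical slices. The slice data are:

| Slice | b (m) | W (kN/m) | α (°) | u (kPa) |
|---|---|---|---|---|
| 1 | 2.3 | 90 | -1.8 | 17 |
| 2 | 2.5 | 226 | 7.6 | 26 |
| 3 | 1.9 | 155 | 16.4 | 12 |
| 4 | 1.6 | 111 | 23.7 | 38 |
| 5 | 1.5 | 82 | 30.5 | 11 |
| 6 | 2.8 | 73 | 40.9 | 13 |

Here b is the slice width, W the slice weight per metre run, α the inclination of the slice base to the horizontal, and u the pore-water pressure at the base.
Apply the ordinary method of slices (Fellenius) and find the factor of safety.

Ordinary method of slices: FS = Σ[c'·Δl_i + (W_i cosα_i − u_i·Δl_i)·tanφ'] / Σ W_i sinα_i, with Δl_i = b_i / cosα_i.
Slice 1: Δl = 2.3/cos(-1.8°) = 2.301 m; N'_1 = 90·cos(-1.8°) − 17·2.301 = 50.8; c'Δl = 8.97; W sinα = -2.8
Slice 2: Δl = 2.5/cos7.6° = 2.522 m; N'_2 = 226·cos7.6° − 26·2.522 = 158.4; c'Δl = 9.84; W sinα = 29.9
Slice 3: Δl = 1.9/cos16.4° = 1.981 m; N'_3 = 155·cos16.4° − 12·1.981 = 124.9; c'Δl = 7.72; W sinα = 43.8
Slice 4: Δl = 1.6/cos23.7° = 1.747 m; N'_4 = 111·cos23.7° − 38·1.747 = 35.2; c'Δl = 6.81; W sinα = 44.6
Slice 5: Δl = 1.5/cos30.5° = 1.741 m; N'_5 = 82·cos30.5° − 11·1.741 = 51.5; c'Δl = 6.79; W sinα = 41.6
Slice 6: Δl = 2.8/cos40.9° = 3.704 m; N'_6 = 73·cos40.9° − 13·3.704 = 7.0; c'Δl = 14.45; W sinα = 47.8
Σc'Δl = 54.6 kN/m; ΣN' = 428.0 kN/m; ΣW sinα = 204.9 kN/m
Resisting = 54.6 + 428.0·tan21.2° = 54.6 + 166.0 = 220.6 kN/m
FS = 220.6 / 204.9 = 1.077

FS = 1.08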